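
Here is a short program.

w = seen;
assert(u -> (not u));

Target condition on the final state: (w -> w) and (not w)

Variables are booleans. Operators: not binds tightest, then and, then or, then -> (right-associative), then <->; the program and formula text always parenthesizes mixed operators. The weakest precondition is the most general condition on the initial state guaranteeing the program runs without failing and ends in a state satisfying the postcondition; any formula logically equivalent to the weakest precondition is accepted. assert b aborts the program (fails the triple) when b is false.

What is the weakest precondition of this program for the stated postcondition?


Working backward. After the program, the postcondition (w -> w) and (not w) must hold; in canonical form it is not w.
Before assert u -> (not u): (u -> (not u)) and (not w)
Before w := seen: (u -> (not u)) and (not seen)
Answer: WP = (u -> (not u)) and (not seen)


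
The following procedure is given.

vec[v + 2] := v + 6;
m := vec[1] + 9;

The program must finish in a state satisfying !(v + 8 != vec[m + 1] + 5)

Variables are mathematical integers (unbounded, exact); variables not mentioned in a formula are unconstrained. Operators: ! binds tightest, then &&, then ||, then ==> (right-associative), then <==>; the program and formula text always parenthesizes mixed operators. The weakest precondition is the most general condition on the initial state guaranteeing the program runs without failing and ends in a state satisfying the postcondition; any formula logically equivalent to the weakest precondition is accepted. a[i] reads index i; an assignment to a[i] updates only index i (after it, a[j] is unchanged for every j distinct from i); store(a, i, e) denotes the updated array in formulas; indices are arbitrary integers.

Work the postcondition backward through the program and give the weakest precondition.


Working backward. After the program, the postcondition !(v + 8 != vec[m + 1] + 5) must hold; in canonical form it is !(v != vec[m + 1] - 3).
Before m := vec[1] + 9: !(v != vec[vec[1] + 10] - 3)
Before vec[v + 2] := v + 6: !(v != store(vec, v + 2, v + 6)[store(vec, v + 2, v + 6)[1] + 10] - 3)
Answer: WP = !(v != store(vec, v + 2, v + 6)[store(vec, v + 2, v + 6)[1] + 10] - 3)


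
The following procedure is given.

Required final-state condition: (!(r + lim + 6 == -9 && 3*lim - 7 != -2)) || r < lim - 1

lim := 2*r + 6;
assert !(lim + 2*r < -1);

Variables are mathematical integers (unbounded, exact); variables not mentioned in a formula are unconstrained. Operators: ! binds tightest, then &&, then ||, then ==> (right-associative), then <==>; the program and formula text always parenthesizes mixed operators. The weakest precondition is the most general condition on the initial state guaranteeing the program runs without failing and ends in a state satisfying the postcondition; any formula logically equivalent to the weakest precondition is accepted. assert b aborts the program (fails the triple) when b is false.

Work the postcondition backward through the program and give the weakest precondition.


Working backward. After the program, the postcondition (!(r + lim + 6 == -9 && 3*lim - 7 != -2)) || r < lim - 1 must hold; in canonical form it is (!(lim + r == -15 && 3*lim != 5)) || r < lim - 1.
Before assert !(lim + 2*r < -1): (!(lim + 2*r < -1)) && ((!(lim + r == -15 && 3*lim != 5)) || r < lim - 1)
Before lim := 2*r + 6: (!(4*r < -7)) && ((!(3*r == -21 && 6*r != -13)) || r > -5)
Answer: WP = (!(4*r < -7)) && ((!(3*r == -21 && 6*r != -13)) || r > -5)


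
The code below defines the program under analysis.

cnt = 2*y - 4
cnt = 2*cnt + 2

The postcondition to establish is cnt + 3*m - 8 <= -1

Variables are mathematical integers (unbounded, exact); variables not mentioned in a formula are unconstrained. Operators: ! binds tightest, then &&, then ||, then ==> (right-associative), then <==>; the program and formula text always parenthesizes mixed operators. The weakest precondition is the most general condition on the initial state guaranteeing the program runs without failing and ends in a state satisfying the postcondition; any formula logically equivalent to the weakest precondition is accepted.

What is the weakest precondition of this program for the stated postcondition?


Working backward. After the program, the postcondition cnt + 3*m - 8 <= -1 must hold; in canonical form it is cnt + 3*m <= 7.
Before cnt := 2*cnt + 2: 2*cnt + 3*m <= 5
Before cnt := 2*y - 4: 3*m + 4*y <= 13
Answer: WP = 3*m + 4*y <= 13


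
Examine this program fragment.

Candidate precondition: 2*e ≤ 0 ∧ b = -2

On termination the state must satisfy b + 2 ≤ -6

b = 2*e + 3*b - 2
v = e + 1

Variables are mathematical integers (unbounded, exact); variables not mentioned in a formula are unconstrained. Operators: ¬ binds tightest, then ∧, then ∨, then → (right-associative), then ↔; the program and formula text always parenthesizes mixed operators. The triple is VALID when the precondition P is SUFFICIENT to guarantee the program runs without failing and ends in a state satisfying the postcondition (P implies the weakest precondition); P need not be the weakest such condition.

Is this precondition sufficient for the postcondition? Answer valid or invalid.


Working backward. After the program, the postcondition b + 2 ≤ -6 must hold; in canonical form it is b ≤ -8.
Before v := e + 1: b ≤ -8
Before b := 2*e + 3*b - 2: 3*b + 2*e ≤ -6
The weakest precondition is 3*b + 2*e ≤ -6.
Check whether 2*e ≤ 0 ∧ b = -2 implies it.
Every state satisfying the precondition satisfies the weakest precondition: the implication holds.
Answer: valid


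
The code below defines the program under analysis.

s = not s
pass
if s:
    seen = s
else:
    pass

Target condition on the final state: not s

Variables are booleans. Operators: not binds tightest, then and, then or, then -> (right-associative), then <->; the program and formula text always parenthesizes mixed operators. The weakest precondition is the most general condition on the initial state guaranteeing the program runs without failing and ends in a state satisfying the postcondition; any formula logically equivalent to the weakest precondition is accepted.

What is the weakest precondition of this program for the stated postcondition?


Working backward. After the program, not s must hold.
Then branch requires not s; else branch requires not s.
Before the if: s -> (not s)
Before skip: s -> (not s)
Before s := not s: (not s) -> s
Answer: WP = (not s) -> s


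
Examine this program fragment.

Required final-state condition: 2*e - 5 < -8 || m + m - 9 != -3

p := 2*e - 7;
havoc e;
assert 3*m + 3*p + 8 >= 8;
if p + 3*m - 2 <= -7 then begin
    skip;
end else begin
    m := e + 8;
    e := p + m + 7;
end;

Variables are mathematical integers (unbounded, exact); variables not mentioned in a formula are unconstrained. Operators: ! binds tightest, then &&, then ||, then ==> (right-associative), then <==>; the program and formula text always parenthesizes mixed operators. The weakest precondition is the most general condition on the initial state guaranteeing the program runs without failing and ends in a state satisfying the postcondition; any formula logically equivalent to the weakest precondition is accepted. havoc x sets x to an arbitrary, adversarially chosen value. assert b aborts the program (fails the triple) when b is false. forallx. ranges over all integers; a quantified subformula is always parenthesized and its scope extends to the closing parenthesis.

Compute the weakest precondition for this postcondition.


Working backward. After the program, the postcondition 2*e - 5 < -8 || m + m - 9 != -3 must hold; in canonical form it is 2*e < -3 || 2*m != 6.
Then branch requires 2*e < -3 || 2*m != 6; else branch requires 2*e + 2*p < -33 || 2*e != -10.
Before the if: (3*m + p <= -5 ==> (2*e < -3 || 2*m != 6)) && ((!(3*m + p <= -5)) ==> (2*e + 2*p < -33 || 2*e != -10))
Before assert 3*m + 3*p + 8 >= 8: 3*m + 3*p >= 0 && (3*m + p <= -5 ==> (2*e < -3 || 2*m != 6)) && ((!(3*m + p <= -5)) ==> (2*e + 2*p < -33 || 2*e != -10))
Before havoc e: forall e_1. (3*m + 3*p >= 0 && (3*m + p <= -5 ==> (2*e_1 < -3 || 2*m != 6)) && ((!(3*m + p <= -5)) ==> (2*e_1 + 2*p < -33 || 2*e_1 != -10)))
Before p := 2*e - 7: forall e_1. (6*e + 3*m >= 21 && (2*e + 3*m <= 2 ==> (2*e_1 < -3 || 2*m != 6)) && ((!(2*e + 3*m <= 2)) ==> (4*e + 2*e_1 < -19 || 2*e_1 != -10)))
Answer: WP = forall e_1. (6*e + 3*m >= 21 && (2*e + 3*m <= 2 ==> (2*e_1 < -3 || 2*m != 6)) && ((!(2*e + 3*m <= 2)) ==> (4*e + 2*e_1 < -19 || 2*e_1 != -10)))


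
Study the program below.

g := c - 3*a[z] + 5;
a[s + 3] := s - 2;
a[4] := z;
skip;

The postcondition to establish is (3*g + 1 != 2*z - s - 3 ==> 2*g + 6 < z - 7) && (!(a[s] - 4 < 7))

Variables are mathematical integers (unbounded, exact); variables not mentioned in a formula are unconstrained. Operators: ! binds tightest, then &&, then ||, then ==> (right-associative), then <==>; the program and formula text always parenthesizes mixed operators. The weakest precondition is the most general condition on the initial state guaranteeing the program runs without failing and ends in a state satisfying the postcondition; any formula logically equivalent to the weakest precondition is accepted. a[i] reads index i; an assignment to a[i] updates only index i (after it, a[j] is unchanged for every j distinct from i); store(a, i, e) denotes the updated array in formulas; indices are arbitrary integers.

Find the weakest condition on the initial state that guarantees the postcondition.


Working backward. After the program, the postcondition (3*g + 1 != 2*z - s - 3 ==> 2*g + 6 < z - 7) && (!(a[s] - 4 < 7)) must hold; in canonical form it is (3*g + s != 2*z - 4 ==> 2*g < z - 13) && (!(a[s] < 11)).
Before skip: (3*g + s != 2*z - 4 ==> 2*g < z - 13) && (!(a[s] < 11))
Before a[4] := z: (3*g + s != 2*z - 4 ==> 2*g < z - 13) && (!(store(a, 4, z)[s] < 11))
Before a[s + 3] := s - 2: (3*g + s != 2*z - 4 ==> 2*g < z - 13) && (!(store(store(a, s + 3, s - 2), 4, z)[s] < 11))
Before g := c - 3*a[z] + 5: (3*c + s != 9*a[z] + 2*z - 19 ==> 2*c < 6*a[z] + z - 23) && (!(store(store(a, s + 3, s - 2), 4, z)[s] < 11))
Answer: WP = (3*c + s != 9*a[z] + 2*z - 19 ==> 2*c < 6*a[z] + z - 23) && (!(store(store(a, s + 3, s - 2), 4, z)[s] < 11))


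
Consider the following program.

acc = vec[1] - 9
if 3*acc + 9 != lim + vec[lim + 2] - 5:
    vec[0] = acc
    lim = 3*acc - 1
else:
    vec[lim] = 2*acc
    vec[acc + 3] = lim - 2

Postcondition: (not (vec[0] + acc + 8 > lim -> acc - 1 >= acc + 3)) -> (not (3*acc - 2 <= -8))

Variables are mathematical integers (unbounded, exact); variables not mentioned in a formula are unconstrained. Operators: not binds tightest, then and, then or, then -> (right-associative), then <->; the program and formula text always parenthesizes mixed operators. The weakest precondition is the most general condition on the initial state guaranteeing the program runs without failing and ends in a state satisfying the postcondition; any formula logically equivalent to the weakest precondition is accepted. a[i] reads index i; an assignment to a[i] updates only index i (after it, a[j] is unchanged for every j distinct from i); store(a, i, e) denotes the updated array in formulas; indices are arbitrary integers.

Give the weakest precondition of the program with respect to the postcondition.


Working backward. After the program, the postcondition (not (vec[0] + acc + 8 > lim -> acc - 1 >= acc + 3)) -> (not (3*acc - 2 <= -8)) must hold; in canonical form it is vec[0] + acc > lim - 8 -> (not (3*acc <= -6)).
Then branch requires acc < 9 -> (not (3*acc <= -6)); else branch requires store(store(vec, lim, 2*acc), acc + 3, lim - 2)[0] + acc > lim - 8 -> (not (3*acc <= -6)).
Before the if: (3*acc != vec[lim + 2] + lim - 14 -> (acc < 9 -> (not (3*acc <= -6)))) and ((not (3*acc != vec[lim + 2] + lim - 14)) -> (store(store(vec, lim, 2*acc), acc + 3, lim - 2)[0] + acc > lim - 8 -> (not (3*acc <= -6))))
Before acc := vec[1] - 9: (3*vec[1] != vec[lim + 2] + lim + 13 -> (vec[1] < 18 -> (not (3*vec[1] <= 21)))) and ((not (3*vec[1] != vec[lim + 2] + lim + 13)) -> (vec[1] + store(store(vec, lim, 2*vec[1] - 18), vec[1] - 6, lim - 2)[0] > lim + 1 -> (not (3*vec[1] <= 21))))
Answer: WP = (3*vec[1] != vec[lim + 2] + lim + 13 -> (vec[1] < 18 -> (not (3*vec[1] <= 21)))) and ((not (3*vec[1] != vec[lim + 2] + lim + 13)) -> (vec[1] + store(store(vec, lim, 2*vec[1] - 18), vec[1] - 6, lim - 2)[0] > lim + 1 -> (not (3*vec[1] <= 21))))


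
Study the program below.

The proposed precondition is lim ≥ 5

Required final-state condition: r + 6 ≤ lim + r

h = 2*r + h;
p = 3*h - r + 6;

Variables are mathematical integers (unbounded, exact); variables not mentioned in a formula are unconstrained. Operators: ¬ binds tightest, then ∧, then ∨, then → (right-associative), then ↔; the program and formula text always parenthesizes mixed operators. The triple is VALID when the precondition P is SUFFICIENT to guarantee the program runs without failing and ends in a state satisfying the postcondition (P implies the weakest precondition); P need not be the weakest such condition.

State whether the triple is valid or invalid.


Working backward. After the program, the postcondition r + 6 ≤ lim + r must hold; in canonical form it is lim ≥ 6.
Before p := 3*h - r + 6: lim ≥ 6
Before h := 2*r + h: lim ≥ 6
The weakest precondition is lim ≥ 6.
Check whether lim ≥ 5 implies it.
Countermodel: at the initial state lim = 5, the precondition holds but the weakest precondition fails.
Answer: invalid


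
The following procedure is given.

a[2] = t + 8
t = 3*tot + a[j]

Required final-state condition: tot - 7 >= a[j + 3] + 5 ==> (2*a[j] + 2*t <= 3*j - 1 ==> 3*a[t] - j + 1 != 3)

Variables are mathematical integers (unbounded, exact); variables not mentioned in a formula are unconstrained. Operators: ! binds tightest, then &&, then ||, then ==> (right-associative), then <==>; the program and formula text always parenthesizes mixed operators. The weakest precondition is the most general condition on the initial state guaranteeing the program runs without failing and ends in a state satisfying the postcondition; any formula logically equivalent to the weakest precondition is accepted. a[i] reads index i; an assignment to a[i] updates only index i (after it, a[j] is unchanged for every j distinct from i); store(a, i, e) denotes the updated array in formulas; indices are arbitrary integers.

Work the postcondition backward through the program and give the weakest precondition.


Working backward. After the program, the postcondition tot - 7 >= a[j + 3] + 5 ==> (2*a[j] + 2*t <= 3*j - 1 ==> 3*a[t] - j + 1 != 3) must hold; in canonical form it is tot >= a[j + 3] + 12 ==> (2*a[j] + 2*t <= 3*j - 1 ==> 3*a[t] != j + 2).
Before t := 3*tot + a[j]: tot >= a[j + 3] + 12 ==> (4*a[j] + 6*tot <= 3*j - 1 ==> 3*a[a[j] + 3*tot] != j + 2)
Before a[2] := t + 8: tot >= store(a, 2, t + 8)[j + 3] + 12 ==> (4*store(a, 2, t + 8)[j] + 6*tot <= 3*j - 1 ==> 3*store(a, 2, t + 8)[store(a, 2, t + 8)[j] + 3*tot] != j + 2)
Answer: WP = tot >= store(a, 2, t + 8)[j + 3] + 12 ==> (4*store(a, 2, t + 8)[j] + 6*tot <= 3*j - 1 ==> 3*store(a, 2, t + 8)[store(a, 2, t + 8)[j] + 3*tot] != j + 2)


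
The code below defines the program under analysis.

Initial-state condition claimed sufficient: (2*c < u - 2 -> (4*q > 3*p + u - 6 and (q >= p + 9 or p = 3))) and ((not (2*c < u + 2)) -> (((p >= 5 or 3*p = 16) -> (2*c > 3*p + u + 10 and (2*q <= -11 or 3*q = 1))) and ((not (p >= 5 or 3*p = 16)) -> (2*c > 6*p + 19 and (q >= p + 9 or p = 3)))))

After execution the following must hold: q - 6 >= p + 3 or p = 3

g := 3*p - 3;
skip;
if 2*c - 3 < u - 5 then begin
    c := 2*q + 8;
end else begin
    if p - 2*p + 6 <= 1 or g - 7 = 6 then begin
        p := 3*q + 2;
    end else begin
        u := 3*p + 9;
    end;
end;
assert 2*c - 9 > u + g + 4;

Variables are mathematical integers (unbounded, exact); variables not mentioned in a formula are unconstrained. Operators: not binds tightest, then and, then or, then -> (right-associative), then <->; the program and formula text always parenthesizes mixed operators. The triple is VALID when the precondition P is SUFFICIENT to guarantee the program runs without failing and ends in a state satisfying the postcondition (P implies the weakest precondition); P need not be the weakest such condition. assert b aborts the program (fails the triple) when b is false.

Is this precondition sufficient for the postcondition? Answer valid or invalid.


Working backward. After the program, the postcondition q - 6 >= p + 3 or p = 3 must hold; in canonical form it is q >= p + 9 or p = 3.
Before assert 2*c - 9 > u + g + 4: 2*c > g + u + 13 and (q >= p + 9 or p = 3)
Then branch requires 4*q > g + u - 3 and (q >= p + 9 or p = 3); else branch requires ((p >= 5 or g = 13) -> (2*c > g + u + 13 and (2*q <= -11 or 3*q = 1))) and ((not (p >= 5 or g = 13)) -> (2*c > g + 3*p + 22 and (q >= p + 9 or p = 3))).
Before the if: (2*c < u - 2 -> (4*q > g + u - 3 and (q >= p + 9 or p = 3))) and ((not (2*c < u - 2)) -> (((p >= 5 or g = 13) -> (2*c > g + u + 13 and (2*q <= -11 or 3*q = 1))) and ((not (p >= 5 or g = 13)) -> (2*c > g + 3*p + 22 and (q >= p + 9 or p = 3)))))
Before skip: (2*c < u - 2 -> (4*q > g + u - 3 and (q >= p + 9 or p = 3))) and ((not (2*c < u - 2)) -> (((p >= 5 or g = 13) -> (2*c > g + u + 13 and (2*q <= -11 or 3*q = 1))) and ((not (p >= 5 or g = 13)) -> (2*c > g + 3*p + 22 and (q >= p + 9 or p = 3)))))
Before g := 3*p - 3: (2*c < u - 2 -> (4*q > 3*p + u - 6 and (q >= p + 9 or p = 3))) and ((not (2*c < u - 2)) -> (((p >= 5 or 3*p = 16) -> (2*c > 3*p + u + 10 and (2*q <= -11 or 3*q = 1))) and ((not (p >= 5 or 3*p = 16)) -> (2*c > 6*p + 19 and (q >= p + 9 or p = 3)))))
The weakest precondition is (2*c < u - 2 -> (4*q > 3*p + u - 6 and (q >= p + 9 or p = 3))) and ((not (2*c < u - 2)) -> (((p >= 5 or 3*p = 16) -> (2*c > 3*p + u + 10 and (2*q <= -11 or 3*q = 1))) and ((not (p >= 5 or 3*p = 16)) -> (2*c > 6*p + 19 and (q >= p + 9 or p = 3))))).
Check whether (2*c < u - 2 -> (4*q > 3*p + u - 6 and (q >= p + 9 or p = 3))) and ((not (2*c < u + 2)) -> (((p >= 5 or 3*p = 16) -> (2*c > 3*p + u + 10 and (2*q <= -11 or 3*q = 1))) and ((not (p >= 5 or 3*p = 16)) -> (2*c > 6*p + 19 and (q >= p + 9 or p = 3))))) implies it.
Countermodel: at the initial state c = 0, p = -4, q = -6, u = 1, the precondition holds but the weakest precondition fails.
Answer: invalid


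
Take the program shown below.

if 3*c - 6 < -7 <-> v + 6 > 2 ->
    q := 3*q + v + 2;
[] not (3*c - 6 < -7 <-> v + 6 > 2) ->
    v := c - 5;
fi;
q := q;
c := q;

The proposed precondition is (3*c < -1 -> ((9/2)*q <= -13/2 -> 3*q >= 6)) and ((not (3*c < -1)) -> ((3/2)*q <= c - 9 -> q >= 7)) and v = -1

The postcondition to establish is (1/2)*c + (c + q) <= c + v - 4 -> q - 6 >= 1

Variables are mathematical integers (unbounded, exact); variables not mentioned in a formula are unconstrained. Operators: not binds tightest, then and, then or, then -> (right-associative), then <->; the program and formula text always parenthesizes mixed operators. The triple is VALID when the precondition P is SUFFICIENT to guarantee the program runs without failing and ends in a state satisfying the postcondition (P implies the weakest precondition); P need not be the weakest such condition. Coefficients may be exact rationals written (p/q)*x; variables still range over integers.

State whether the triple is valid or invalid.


Working backward. After the program, the postcondition (1/2)*c + (c + q) <= c + v - 4 -> q - 6 >= 1 must hold; in canonical form it is (1/2)*c + q <= v - 4 -> q >= 7.
Before c := q: (3/2)*q <= v - 4 -> q >= 7
Before q := q: (3/2)*q <= v - 4 -> q >= 7
Then branch requires (9/2)*q + (1/2)*v <= -7 -> 3*q + v >= 5; else branch requires (3/2)*q <= c - 9 -> q >= 7.
Before the if: ((3*c < -1 <-> v > -4) -> ((9/2)*q + (1/2)*v <= -7 -> 3*q + v >= 5)) and ((not (3*c < -1 <-> v > -4)) -> ((3/2)*q <= c - 9 -> q >= 7))
The weakest precondition is ((3*c < -1 <-> v > -4) -> ((9/2)*q + (1/2)*v <= -7 -> 3*q + v >= 5)) and ((not (3*c < -1 <-> v > -4)) -> ((3/2)*q <= c - 9 -> q >= 7)).
Check whether (3*c < -1 -> ((9/2)*q <= -13/2 -> 3*q >= 6)) and ((not (3*c < -1)) -> ((3/2)*q <= c - 9 -> q >= 7)) and v = -1 implies it.
Every state satisfying the precondition satisfies the weakest precondition: the implication holds.
Answer: valid


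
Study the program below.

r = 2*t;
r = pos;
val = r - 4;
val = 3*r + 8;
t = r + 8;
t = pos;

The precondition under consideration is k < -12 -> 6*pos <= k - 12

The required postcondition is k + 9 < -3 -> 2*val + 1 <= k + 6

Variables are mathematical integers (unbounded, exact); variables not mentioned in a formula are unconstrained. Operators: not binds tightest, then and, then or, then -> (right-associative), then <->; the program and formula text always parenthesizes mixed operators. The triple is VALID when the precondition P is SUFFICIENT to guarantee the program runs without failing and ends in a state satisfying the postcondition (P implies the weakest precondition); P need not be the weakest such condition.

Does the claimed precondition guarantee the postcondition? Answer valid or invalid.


Working backward. After the program, the postcondition k + 9 < -3 -> 2*val + 1 <= k + 6 must hold; in canonical form it is k < -12 -> 2*val <= k + 5.
Before t := pos: k < -12 -> 2*val <= k + 5
Before t := r + 8: k < -12 -> 2*val <= k + 5
Before val := 3*r + 8: k < -12 -> 6*r <= k - 11
Before val := r - 4: k < -12 -> 6*r <= k - 11
Before r := pos: k < -12 -> 6*pos <= k - 11
Before r := 2*t: k < -12 -> 6*pos <= k - 11
The weakest precondition is k < -12 -> 6*pos <= k - 11.
Check whether k < -12 -> 6*pos <= k - 12 implies it.
Every state satisfying the precondition satisfies the weakest precondition: the implication holds.
Answer: valid


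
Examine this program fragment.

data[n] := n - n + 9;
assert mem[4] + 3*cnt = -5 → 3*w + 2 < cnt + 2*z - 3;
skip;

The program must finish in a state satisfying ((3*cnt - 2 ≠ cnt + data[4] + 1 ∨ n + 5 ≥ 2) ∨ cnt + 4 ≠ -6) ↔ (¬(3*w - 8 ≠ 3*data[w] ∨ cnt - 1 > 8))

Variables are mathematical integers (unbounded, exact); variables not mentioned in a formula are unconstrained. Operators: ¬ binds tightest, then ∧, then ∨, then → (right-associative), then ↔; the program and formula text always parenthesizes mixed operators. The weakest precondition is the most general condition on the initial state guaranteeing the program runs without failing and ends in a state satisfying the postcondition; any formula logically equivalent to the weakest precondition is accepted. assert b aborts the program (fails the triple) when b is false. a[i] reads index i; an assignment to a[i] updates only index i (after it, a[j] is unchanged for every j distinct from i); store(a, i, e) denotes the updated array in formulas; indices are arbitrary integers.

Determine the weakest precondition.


Working backward. After the program, the postcondition ((3*cnt - 2 ≠ cnt + data[4] + 1 ∨ n + 5 ≥ 2) ∨ cnt + 4 ≠ -6) ↔ (¬(3*w - 8 ≠ 3*data[w] ∨ cnt - 1 > 8)) must hold; in canonical form it is (2*cnt ≠ data[4] + 3 ∨ n ≥ -3 ∨ cnt ≠ -10) ↔ (¬(3*w ≠ 3*data[w] + 8 ∨ cnt > 9)).
Before skip: (2*cnt ≠ data[4] + 3 ∨ n ≥ -3 ∨ cnt ≠ -10) ↔ (¬(3*w ≠ 3*data[w] + 8 ∨ cnt > 9))
Before assert mem[4] + 3*cnt = -5 → 3*w + 2 < cnt + 2*z - 3: (mem[4] + 3*cnt = -5 → 3*w < cnt + 2*z - 5) ∧ ((2*cnt ≠ data[4] + 3 ∨ n ≥ -3 ∨ cnt ≠ -10) ↔ (¬(3*w ≠ 3*data[w] + 8 ∨ cnt > 9)))
Before data[n] := n - n + 9: (mem[4] + 3*cnt = -5 → 3*w < cnt + 2*z - 5) ∧ ((2*cnt ≠ store(data, n, 9)[4] + 3 ∨ n ≥ -3 ∨ cnt ≠ -10) ↔ (¬(3*w ≠ 3*store(data, n, 9)[w] + 8 ∨ cnt > 9)))
Answer: WP = (mem[4] + 3*cnt = -5 → 3*w < cnt + 2*z - 5) ∧ ((2*cnt ≠ store(data, n, 9)[4] + 3 ∨ n ≥ -3 ∨ cnt ≠ -10) ↔ (¬(3*w ≠ 3*store(data, n, 9)[w] + 8 ∨ cnt > 9)))


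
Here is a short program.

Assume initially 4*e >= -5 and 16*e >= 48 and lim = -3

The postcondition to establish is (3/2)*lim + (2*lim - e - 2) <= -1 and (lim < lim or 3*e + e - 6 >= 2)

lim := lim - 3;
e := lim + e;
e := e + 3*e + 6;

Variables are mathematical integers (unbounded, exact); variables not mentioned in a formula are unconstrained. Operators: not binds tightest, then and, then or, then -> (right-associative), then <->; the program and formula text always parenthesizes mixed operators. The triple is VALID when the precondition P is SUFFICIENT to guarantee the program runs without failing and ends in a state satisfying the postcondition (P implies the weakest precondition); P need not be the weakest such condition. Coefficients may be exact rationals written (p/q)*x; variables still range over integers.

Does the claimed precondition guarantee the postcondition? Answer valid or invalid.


Working backward. After the program, the postcondition (3/2)*lim + (2*lim - e - 2) <= -1 and (lim < lim or 3*e + e - 6 >= 2) must hold; in canonical form it is (7/2)*lim <= e + 1 and 4*e >= 8.
Before e := e + 3*e + 6: (7/2)*lim <= 4*e + 7 and 16*e >= -16
Before e := lim + e: 4*e + (1/2)*lim >= -7 and 16*e + 16*lim >= -16
Before lim := lim - 3: 4*e + (1/2)*lim >= -11/2 and 16*e + 16*lim >= 32
The weakest precondition is 4*e + (1/2)*lim >= -11/2 and 16*e + 16*lim >= 32.
Check whether 4*e >= -5 and 16*e >= 48 and lim = -3 implies it.
Countermodel: at the initial state e = 3, lim = -3, the precondition holds but the weakest precondition fails.
Answer: invalid


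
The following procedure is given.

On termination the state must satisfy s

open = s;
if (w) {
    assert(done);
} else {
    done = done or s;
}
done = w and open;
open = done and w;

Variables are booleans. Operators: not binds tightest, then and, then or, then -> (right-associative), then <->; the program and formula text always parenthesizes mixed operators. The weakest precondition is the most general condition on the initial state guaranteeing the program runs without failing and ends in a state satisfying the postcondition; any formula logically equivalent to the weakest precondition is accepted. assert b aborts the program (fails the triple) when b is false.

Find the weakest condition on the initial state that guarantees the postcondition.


Working backward. After the program, s must hold.
Before open := done and w: s
Before done := w and open: s
Then branch requires done and s; else branch requires s.
Before the if: (w -> (done and s)) and ((not w) -> s)
Before open := s: (w -> (done and s)) and ((not w) -> s)
Answer: WP = (w -> (done and s)) and ((not w) -> s)


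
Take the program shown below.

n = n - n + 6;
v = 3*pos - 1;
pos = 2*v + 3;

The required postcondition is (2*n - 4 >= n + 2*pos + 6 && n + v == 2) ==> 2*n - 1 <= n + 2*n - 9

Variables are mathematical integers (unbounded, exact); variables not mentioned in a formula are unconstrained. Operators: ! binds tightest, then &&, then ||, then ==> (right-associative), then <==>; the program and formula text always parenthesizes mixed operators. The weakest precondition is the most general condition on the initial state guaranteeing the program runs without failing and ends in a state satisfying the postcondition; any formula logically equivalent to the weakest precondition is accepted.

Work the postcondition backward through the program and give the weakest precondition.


Working backward. After the program, the postcondition (2*n - 4 >= n + 2*pos + 6 && n + v == 2) ==> 2*n - 1 <= n + 2*n - 9 must hold; in canonical form it is (n >= 2*pos + 10 && n + v == 2) ==> n >= 8.
Before pos := 2*v + 3: (n >= 4*v + 16 && n + v == 2) ==> n >= 8
Before v := 3*pos - 1: (n >= 12*pos + 12 && n + 3*pos == 3) ==> n >= 8
Before n := n - n + 6: !(12*pos <= -6 && 3*pos == -3)
Answer: WP = !(12*pos <= -6 && 3*pos == -3)


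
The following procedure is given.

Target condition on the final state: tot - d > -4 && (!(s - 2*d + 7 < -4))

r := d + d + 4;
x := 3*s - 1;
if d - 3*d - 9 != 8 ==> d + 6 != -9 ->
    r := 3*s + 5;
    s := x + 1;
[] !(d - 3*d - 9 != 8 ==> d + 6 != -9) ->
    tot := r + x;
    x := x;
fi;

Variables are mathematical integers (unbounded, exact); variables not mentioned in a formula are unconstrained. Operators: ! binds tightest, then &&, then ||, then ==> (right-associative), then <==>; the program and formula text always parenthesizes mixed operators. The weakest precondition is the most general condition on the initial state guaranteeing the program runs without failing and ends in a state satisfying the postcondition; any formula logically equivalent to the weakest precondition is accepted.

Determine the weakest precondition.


Working backward. After the program, the postcondition tot - d > -4 && (!(s - 2*d + 7 < -4)) must hold; in canonical form it is tot > d - 4 && (!(s < 2*d - 11)).
Then branch requires tot > d - 4 && (!(x < 2*d - 12)); else branch requires r + x > d - 4 && (!(s < 2*d - 11)).
Before the if: ((2*d != -17 ==> d != -15) ==> (tot > d - 4 && (!(x < 2*d - 12)))) && ((!(2*d != -17 ==> d != -15)) ==> (r + x > d - 4 && (!(s < 2*d - 11))))
Before x := 3*s - 1: ((2*d != -17 ==> d != -15) ==> (tot > d - 4 && (!(3*s < 2*d - 11)))) && ((!(2*d != -17 ==> d != -15)) ==> (r + 3*s > d - 3 && (!(s < 2*d - 11))))
Before r := d + d + 4: ((2*d != -17 ==> d != -15) ==> (tot > d - 4 && (!(3*s < 2*d - 11)))) && ((!(2*d != -17 ==> d != -15)) ==> (d + 3*s > -7 && (!(s < 2*d - 11))))
Answer: WP = ((2*d != -17 ==> d != -15) ==> (tot > d - 4 && (!(3*s < 2*d - 11)))) && ((!(2*d != -17 ==> d != -15)) ==> (d + 3*s > -7 && (!(s < 2*d - 11))))


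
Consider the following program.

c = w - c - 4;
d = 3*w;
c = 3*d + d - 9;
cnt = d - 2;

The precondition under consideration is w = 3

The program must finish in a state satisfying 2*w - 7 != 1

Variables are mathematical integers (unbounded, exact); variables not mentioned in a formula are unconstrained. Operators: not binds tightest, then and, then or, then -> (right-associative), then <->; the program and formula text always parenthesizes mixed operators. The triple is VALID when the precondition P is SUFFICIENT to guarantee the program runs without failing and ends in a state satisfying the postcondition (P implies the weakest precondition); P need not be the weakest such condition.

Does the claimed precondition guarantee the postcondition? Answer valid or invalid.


Working backward. After the program, the postcondition 2*w - 7 != 1 must hold; in canonical form it is 2*w != 8.
Before cnt := d - 2: 2*w != 8
Before c := 3*d + d - 9: 2*w != 8
Before d := 3*w: 2*w != 8
Before c := w - c - 4: 2*w != 8
The weakest precondition is 2*w != 8.
Check whether w = 3 implies it.
Every state satisfying the precondition satisfies the weakest precondition: the implication holds.
Answer: valid


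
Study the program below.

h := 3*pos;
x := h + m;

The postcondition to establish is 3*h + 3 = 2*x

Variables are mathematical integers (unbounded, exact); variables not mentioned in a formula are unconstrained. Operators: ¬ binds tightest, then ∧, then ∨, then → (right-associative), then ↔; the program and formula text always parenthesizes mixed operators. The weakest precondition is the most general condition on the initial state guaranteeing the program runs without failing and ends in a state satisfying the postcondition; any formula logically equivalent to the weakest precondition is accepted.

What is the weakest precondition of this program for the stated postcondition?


Working backward. After the program, the postcondition 3*h + 3 = 2*x must hold; in canonical form it is 3*h = 2*x - 3.
Before x := h + m: h = 2*m - 3
Before h := 3*pos: 3*pos = 2*m - 3
Answer: WP = 3*pos = 2*m - 3


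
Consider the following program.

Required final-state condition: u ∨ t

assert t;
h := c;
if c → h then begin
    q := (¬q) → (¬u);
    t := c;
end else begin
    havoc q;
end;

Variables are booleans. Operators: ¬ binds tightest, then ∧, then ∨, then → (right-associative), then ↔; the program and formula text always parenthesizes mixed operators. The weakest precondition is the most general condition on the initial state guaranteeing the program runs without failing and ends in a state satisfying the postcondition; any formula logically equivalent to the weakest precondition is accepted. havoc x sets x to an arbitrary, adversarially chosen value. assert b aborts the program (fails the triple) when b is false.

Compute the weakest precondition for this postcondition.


Working backward. After the program, u ∨ t must hold.
Then branch requires u ∨ c; else branch requires u ∨ t.
Before the if: ((c → h) → (u ∨ c)) ∧ ((¬(c → h)) → (u ∨ t))
Before h := c: u ∨ c
Before assert t: t ∧ (u ∨ c)
Answer: WP = t ∧ (u ∨ c)


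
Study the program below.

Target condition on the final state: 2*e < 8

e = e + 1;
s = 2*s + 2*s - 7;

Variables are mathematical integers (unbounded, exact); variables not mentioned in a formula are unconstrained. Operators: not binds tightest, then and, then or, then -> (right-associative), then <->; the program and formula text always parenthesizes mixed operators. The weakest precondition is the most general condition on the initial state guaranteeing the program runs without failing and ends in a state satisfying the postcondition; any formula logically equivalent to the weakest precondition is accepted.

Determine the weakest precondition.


Working backward. After the program, 2*e < 8 must hold.
Before s := 2*s + 2*s - 7: 2*e < 8
Before e := e + 1: 2*e < 6
Answer: WP = 2*e < 6


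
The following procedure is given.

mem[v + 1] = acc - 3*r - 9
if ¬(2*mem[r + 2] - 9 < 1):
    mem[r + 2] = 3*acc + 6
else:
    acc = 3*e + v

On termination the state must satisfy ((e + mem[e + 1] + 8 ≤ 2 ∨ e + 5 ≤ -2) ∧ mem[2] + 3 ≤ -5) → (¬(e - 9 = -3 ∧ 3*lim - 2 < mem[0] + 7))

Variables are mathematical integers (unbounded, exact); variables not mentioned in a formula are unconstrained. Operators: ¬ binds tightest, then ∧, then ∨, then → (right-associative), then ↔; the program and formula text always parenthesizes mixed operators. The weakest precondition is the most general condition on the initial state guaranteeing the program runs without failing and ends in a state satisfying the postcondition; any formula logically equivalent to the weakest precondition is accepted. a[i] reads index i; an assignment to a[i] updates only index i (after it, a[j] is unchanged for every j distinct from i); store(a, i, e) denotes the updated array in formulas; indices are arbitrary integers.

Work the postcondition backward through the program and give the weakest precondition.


Working backward. After the program, the postcondition ((e + mem[e + 1] + 8 ≤ 2 ∨ e + 5 ≤ -2) ∧ mem[2] + 3 ≤ -5) → (¬(e - 9 = -3 ∧ 3*lim - 2 < mem[0] + 7)) must hold; in canonical form it is ((mem[e + 1] + e ≤ -6 ∨ e ≤ -7) ∧ mem[2] ≤ -8) → (¬(e = 6 ∧ 3*lim < mem[0] + 9)).
Then branch requires ((store(mem, r + 2, 3*acc + 6)[e + 1] + e ≤ -6 ∨ e ≤ -7) ∧ store(mem, r + 2, 3*acc + 6)[2] ≤ -8) → (¬(e = 6 ∧ 3*lim < store(mem, r + 2, 3*acc + 6)[0] + 9)); else branch requires ((mem[e + 1] + e ≤ -6 ∨ e ≤ -7) ∧ mem[2] ≤ -8) → (¬(e = 6 ∧ 3*lim < mem[0] + 9)).
Before the if: ((¬(2*mem[r + 2] < 10)) → (((store(mem, r + 2, 3*acc + 6)[e + 1] + e ≤ -6 ∨ e ≤ -7) ∧ store(mem, r + 2, 3*acc + 6)[2] ≤ -8) → (¬(e = 6 ∧ 3*lim < store(mem, r + 2, 3*acc + 6)[0] + 9)))) ∧ (2*mem[r + 2] < 10 → (((mem[e + 1] + e ≤ -6 ∨ e ≤ -7) ∧ mem[2] ≤ -8) → (¬(e = 6 ∧ 3*lim < mem[0] + 9))))
Before mem[v + 1] := acc - 3*r - 9: ((¬(2*store(mem, v + 1, acc - 3*r - 9)[r + 2] < 10)) → (((store(store(mem, v + 1, acc - 3*r - 9), r + 2, 3*acc + 6)[e + 1] + e ≤ -6 ∨ e ≤ -7) ∧ store(store(mem, v + 1, acc - 3*r - 9), r + 2, 3*acc + 6)[2] ≤ -8) → (¬(e = 6 ∧ 3*lim < store(store(mem, v + 1, acc - 3*r - 9), r + 2, 3*acc + 6)[0] + 9)))) ∧ (2*store(mem, v + 1, acc - 3*r - 9)[r + 2] < 10 → (((store(mem, v + 1, acc - 3*r - 9)[e + 1] + e ≤ -6 ∨ e ≤ -7) ∧ store(mem, v + 1, acc - 3*r - 9)[2] ≤ -8) → (¬(e = 6 ∧ 3*lim < store(mem, v + 1, acc - 3*r - 9)[0] + 9))))
Answer: WP = ((¬(2*store(mem, v + 1, acc - 3*r - 9)[r + 2] < 10)) → (((store(store(mem, v + 1, acc - 3*r - 9), r + 2, 3*acc + 6)[e + 1] + e ≤ -6 ∨ e ≤ -7) ∧ store(store(mem, v + 1, acc - 3*r - 9), r + 2, 3*acc + 6)[2] ≤ -8) → (¬(e = 6 ∧ 3*lim < store(store(mem, v + 1, acc - 3*r - 9), r + 2, 3*acc + 6)[0] + 9)))) ∧ (2*store(mem, v + 1, acc - 3*r - 9)[r + 2] < 10 → (((store(mem, v + 1, acc - 3*r - 9)[e + 1] + e ≤ -6 ∨ e ≤ -7) ∧ store(mem, v + 1, acc - 3*r - 9)[2] ≤ -8) → (¬(e = 6 ∧ 3*lim < store(mem, v + 1, acc - 3*r - 9)[0] + 9))))


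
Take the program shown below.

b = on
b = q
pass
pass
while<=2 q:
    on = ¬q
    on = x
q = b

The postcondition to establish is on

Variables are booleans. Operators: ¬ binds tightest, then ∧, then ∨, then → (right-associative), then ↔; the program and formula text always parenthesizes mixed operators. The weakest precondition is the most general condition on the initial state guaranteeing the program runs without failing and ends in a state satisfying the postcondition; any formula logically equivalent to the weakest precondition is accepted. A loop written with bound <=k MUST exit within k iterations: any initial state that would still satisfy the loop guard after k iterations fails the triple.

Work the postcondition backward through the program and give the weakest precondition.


Working backward. After the program, on must hold.
Before q := b: on
Before the loop (bound <=2), unroll the exhaustion recursion (WP_0 = exit-now case; WP_j = one more guarded iteration, up to j = 2):
  WP_0: (¬q) ∧ on
  WP_1: (q → ((¬q) ∧ x)) ∧ ((¬q) → on)
  WP_2: (q → ((q → ((¬q) ∧ x)) ∧ ((¬q) → x))) ∧ ((¬q) → on)
So before the loop: (q → ((q → ((¬q) ∧ x)) ∧ ((¬q) → x))) ∧ ((¬q) → on)
Before skip: (q → ((q → ((¬q) ∧ x)) ∧ ((¬q) → x))) ∧ ((¬q) → on)
Before skip: (q → ((q → ((¬q) ∧ x)) ∧ ((¬q) → x))) ∧ ((¬q) → on)
Before b := q: (q → ((q → ((¬q) ∧ x)) ∧ ((¬q) → x))) ∧ ((¬q) → on)
Before b := on: (q → ((q → ((¬q) ∧ x)) ∧ ((¬q) → x))) ∧ ((¬q) → on)
Answer: WP = (q → ((q → ((¬q) ∧ x)) ∧ ((¬q) → x))) ∧ ((¬q) → on)


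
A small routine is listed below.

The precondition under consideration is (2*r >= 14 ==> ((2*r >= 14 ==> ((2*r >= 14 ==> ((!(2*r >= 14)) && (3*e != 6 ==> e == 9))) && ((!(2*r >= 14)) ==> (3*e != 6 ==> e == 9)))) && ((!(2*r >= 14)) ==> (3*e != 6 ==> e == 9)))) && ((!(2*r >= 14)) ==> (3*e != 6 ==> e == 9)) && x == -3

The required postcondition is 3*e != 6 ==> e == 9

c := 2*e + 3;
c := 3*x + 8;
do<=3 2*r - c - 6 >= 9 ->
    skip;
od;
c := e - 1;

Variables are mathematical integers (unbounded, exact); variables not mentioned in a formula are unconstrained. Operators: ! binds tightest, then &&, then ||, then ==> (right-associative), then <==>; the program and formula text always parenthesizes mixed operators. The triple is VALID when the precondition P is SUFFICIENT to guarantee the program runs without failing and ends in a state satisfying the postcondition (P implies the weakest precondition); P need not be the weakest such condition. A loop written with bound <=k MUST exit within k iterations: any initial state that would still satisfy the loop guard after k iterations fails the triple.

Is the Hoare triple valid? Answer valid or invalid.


Working backward. After the program, 3*e != 6 ==> e == 9 must hold.
Before c := e - 1: 3*e != 6 ==> e == 9
Before the loop (bound <=3), unroll the exhaustion recursion (WP_0 = exit-now case; WP_j = one more guarded iteration, up to j = 3):
  WP_0: (!(2*r >= c + 15)) && (3*e != 6 ==> e == 9)
  WP_1: (2*r >= c + 15 ==> ((!(2*r >= c + 15)) && (3*e != 6 ==> e == 9))) && ((!(2*r >= c + 15)) ==> (3*e != 6 ==> e == 9))
  WP_2: (2*r >= c + 15 ==> ((2*r >= c + 15 ==> ((!(2*r >= c + 15)) && (3*e != 6 ==> e == 9))) && ((!(2*r >= c + 15)) ==> (3*e != 6 ==> e == 9)))) && ((!(2*r >= c + 15)) ==> (3*e != 6 ==> e == 9))
  WP_3: (2*r >= c + 15 ==> ((2*r >= c + 15 ==> ((2*r >= c + 15 ==> ((!(2*r >= c + 15)) && (3*e != 6 ==> e == 9))) && ((!(2*r >= c + 15)) ==> (3*e != 6 ==> e == 9)))) && ((!(2*r >= c + 15)) ==> (3*e != 6 ==> e == 9)))) && ((!(2*r >= c + 15)) ==> (3*e != 6 ==> e == 9))
So before the loop: (2*r >= c + 15 ==> ((2*r >= c + 15 ==> ((2*r >= c + 15 ==> ((!(2*r >= c + 15)) && (3*e != 6 ==> e == 9))) && ((!(2*r >= c + 15)) ==> (3*e != 6 ==> e == 9)))) && ((!(2*r >= c + 15)) ==> (3*e != 6 ==> e == 9)))) && ((!(2*r >= c + 15)) ==> (3*e != 6 ==> e == 9))
Before c := 3*x + 8: (2*r >= 3*x + 23 ==> ((2*r >= 3*x + 23 ==> ((2*r >= 3*x + 23 ==> ((!(2*r >= 3*x + 23)) && (3*e != 6 ==> e == 9))) && ((!(2*r >= 3*x + 23)) ==> (3*e != 6 ==> e == 9)))) && ((!(2*r >= 3*x + 23)) ==> (3*e != 6 ==> e == 9)))) && ((!(2*r >= 3*x + 23)) ==> (3*e != 6 ==> e == 9))
Before c := 2*e + 3: (2*r >= 3*x + 23 ==> ((2*r >= 3*x + 23 ==> ((2*r >= 3*x + 23 ==> ((!(2*r >= 3*x + 23)) && (3*e != 6 ==> e == 9))) && ((!(2*r >= 3*x + 23)) ==> (3*e != 6 ==> e == 9)))) && ((!(2*r >= 3*x + 23)) ==> (3*e != 6 ==> e == 9)))) && ((!(2*r >= 3*x + 23)) ==> (3*e != 6 ==> e == 9))
The weakest precondition is (2*r >= 3*x + 23 ==> ((2*r >= 3*x + 23 ==> ((2*r >= 3*x + 23 ==> ((!(2*r >= 3*x + 23)) && (3*e != 6 ==> e == 9))) && ((!(2*r >= 3*x + 23)) ==> (3*e != 6 ==> e == 9)))) && ((!(2*r >= 3*x + 23)) ==> (3*e != 6 ==> e == 9)))) && ((!(2*r >= 3*x + 23)) ==> (3*e != 6 ==> e == 9)).
Check whether (2*r >= 14 ==> ((2*r >= 14 ==> ((2*r >= 14 ==> ((!(2*r >= 14)) && (3*e != 6 ==> e == 9))) && ((!(2*r >= 14)) ==> (3*e != 6 ==> e == 9)))) && ((!(2*r >= 14)) ==> (3*e != 6 ==> e == 9)))) && ((!(2*r >= 14)) ==> (3*e != 6 ==> e == 9)) && x == -3 implies it.
Every state satisfying the precondition satisfies the weakest precondition: the implication holds.
Answer: valid
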